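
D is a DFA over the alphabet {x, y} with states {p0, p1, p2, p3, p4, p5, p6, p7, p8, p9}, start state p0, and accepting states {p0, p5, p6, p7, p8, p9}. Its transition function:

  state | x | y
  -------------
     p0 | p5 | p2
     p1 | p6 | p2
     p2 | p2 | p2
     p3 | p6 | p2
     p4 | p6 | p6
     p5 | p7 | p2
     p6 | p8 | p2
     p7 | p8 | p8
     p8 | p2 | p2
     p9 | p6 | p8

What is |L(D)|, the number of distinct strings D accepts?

The useful subgraph on states {p0, p5, p7, p8} is acyclic, so L(D) is finite; the longest accepting path visits 4 useful states, giving maximum string length 3.
Counting accepting paths from p0 by length: 1 of length 0, 1 of length 1, 1 of length 2, 2 of length 3. Total 5.

5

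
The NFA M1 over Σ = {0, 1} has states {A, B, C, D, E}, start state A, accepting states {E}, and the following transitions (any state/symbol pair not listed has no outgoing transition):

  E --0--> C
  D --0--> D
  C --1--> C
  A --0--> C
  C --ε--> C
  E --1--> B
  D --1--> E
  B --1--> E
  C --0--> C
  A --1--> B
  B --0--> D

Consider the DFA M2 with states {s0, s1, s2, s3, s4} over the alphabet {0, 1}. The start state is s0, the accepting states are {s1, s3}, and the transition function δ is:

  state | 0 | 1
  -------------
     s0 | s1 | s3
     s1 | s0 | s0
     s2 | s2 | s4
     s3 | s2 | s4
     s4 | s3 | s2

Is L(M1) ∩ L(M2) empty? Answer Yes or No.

Yes

Exploring the product automaton M1 × M2 from the start pair (A, s0), following both machines on each input symbol, reaches 10 state pairs: (A, s0), (C, s1), (B, s3), (C, s0), (D, s2), (E, s4), (C, s3), (B, s2), (C, s2), (C, s4).
M1 accepts in {E} and M2 accepts in {s1, s3}; no reachable pair has both components accepting, so no string drives both machines to acceptance simultaneously and L(M1) ∩ L(M2) = ∅.
So no string is accepted by both, and the intersection is empty.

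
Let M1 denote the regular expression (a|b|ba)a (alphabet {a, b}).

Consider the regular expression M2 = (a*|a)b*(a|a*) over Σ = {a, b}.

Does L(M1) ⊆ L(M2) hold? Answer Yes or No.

Converting the expression M1 to a DFA (subset construction, then merging equivalent states) gives the minimal DFA with states {r0, r1, r2, r3, r4, r5}, start state r0, accepting states {r3, r5} and transitions r0: a→r1, b→r2; r1: a→r3, b→r4; r2: a→r5, b→r4; r3: a→r4, b→r4; r4: a→r4, b→r4; r5: a→r3, b→r4.
Converting the expression M2 to a DFA (subset construction, then merging equivalent states) gives the minimal DFA with states {t0, t1, t2, t3}, start state t0, accepting states {t0, t1, t2} and transitions t0: a→t0, b→t1; t1: a→t2, b→t1; t2: a→t2, b→t3; t3: a→t3, b→t3.
Exploring the product automaton M1 × M2 from the start pair (r0, t0), following both machines on each input symbol, reaches 10 state pairs: (r0, t0), (r1, t0), (r2, t1), (r3, t0), (r4, t1), (r5, t2), (r4, t0), (r4, t2), (r3, t2), (r4, t3).
M1 accepts in {r3, r5} and M2 accepts in {t0, t1, t2}. The reachable pairs whose M1-component is accepting are (r3, t0), (r5, t2), (r3, t2); in each of them the M2-component is accepting too, so the product for L(M1) \ L(M2) (M1-component accepting, M2-component rejecting) has no reachable accepting pair and the difference is empty.
Hence every string in L(M1) is also in L(M2).

Yes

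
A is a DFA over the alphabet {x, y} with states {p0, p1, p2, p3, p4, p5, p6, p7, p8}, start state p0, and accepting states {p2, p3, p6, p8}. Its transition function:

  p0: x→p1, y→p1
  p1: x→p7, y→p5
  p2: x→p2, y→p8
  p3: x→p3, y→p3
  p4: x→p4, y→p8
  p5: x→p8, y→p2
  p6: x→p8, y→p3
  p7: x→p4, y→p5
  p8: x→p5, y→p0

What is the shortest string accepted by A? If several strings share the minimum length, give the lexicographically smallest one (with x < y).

xyx

A breadth-first search from p0 reaches an accepting state first via the path p0 → p1 → p5 → p8 on input xyx.
No string of length < 3 is accepted (BFS exhausts all shorter strings without reaching an accepting state), and xyx is the lexicographically least accepting string of length 3.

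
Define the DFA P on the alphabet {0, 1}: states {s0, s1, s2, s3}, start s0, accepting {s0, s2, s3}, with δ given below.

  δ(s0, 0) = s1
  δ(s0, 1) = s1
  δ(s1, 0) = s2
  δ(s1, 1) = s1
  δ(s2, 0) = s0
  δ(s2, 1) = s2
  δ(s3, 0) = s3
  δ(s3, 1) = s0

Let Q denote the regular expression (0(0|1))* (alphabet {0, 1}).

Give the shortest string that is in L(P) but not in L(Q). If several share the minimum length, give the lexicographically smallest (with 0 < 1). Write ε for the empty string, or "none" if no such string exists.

10

The string 10 is accepted by P but not by Q.
No shorter string lies in the difference, and 10 is the lexicographically first length-2 string in L(P) \ L(Q).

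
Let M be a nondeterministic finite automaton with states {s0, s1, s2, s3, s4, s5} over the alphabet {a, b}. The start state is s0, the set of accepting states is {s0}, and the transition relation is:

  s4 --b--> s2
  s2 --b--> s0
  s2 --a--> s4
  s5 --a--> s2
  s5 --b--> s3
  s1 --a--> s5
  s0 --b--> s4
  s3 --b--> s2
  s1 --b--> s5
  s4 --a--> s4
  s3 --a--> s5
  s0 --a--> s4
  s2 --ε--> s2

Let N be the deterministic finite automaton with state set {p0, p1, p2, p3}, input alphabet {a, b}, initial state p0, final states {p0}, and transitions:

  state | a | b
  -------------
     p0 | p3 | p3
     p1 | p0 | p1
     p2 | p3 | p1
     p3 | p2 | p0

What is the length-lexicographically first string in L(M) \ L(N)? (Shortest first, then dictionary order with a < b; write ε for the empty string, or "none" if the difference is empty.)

abb

The string abb is accepted by M but not by N.
No shorter string lies in the difference, and abb is the lexicographically first length-3 string in L(M) \ L(N).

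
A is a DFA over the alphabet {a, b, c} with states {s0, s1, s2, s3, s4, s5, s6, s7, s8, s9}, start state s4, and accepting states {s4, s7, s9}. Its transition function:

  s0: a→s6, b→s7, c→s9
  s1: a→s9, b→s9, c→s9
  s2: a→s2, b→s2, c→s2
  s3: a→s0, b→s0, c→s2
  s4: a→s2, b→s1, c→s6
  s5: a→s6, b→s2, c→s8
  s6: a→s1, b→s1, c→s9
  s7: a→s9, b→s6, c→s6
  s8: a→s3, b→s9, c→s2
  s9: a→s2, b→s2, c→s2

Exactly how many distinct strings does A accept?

The useful subgraph on states {s1, s4, s6, s9} is acyclic, so L(A) is finite; the longest accepting path visits 4 useful states, giving maximum string length 3.
Counting accepting paths from s4 by length: 1 of length 0, 4 of length 2, 6 of length 3. Total 11.

11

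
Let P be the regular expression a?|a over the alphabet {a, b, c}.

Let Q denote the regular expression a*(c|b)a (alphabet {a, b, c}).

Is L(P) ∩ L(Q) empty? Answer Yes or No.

Converting the expression P to a DFA (subset construction, then merging equivalent states) gives the minimal DFA with states {p0, p1, p2}, start state p0, accepting states {p0, p1} and transitions p0: a→p1, b→p2, c→p2; p1: a→p2, b→p2, c→p2; p2: a→p2, b→p2, c→p2.
Converting the expression Q to a DFA (subset construction, then merging equivalent states) gives the minimal DFA with states {q0, q1, q2, q3}, start state q0, accepting states {q2} and transitions q0: a→q0, b→q1, c→q1; q1: a→q2, b→q3, c→q3; q2: a→q3, b→q3, c→q3; q3: a→q3, b→q3, c→q3.
Exploring the product automaton P × Q from the start pair (p0, q0), following both machines on each input symbol, reaches 6 state pairs: (p0, q0), (p1, q0), (p2, q1), (p2, q0), (p2, q2), (p2, q3).
P accepts in {p0, p1} and Q accepts in {q2}; no reachable pair has both components accepting, so no string drives both machines to acceptance simultaneously and L(P) ∩ L(Q) = ∅.
So no string is accepted by both, and the intersection is empty.

Yes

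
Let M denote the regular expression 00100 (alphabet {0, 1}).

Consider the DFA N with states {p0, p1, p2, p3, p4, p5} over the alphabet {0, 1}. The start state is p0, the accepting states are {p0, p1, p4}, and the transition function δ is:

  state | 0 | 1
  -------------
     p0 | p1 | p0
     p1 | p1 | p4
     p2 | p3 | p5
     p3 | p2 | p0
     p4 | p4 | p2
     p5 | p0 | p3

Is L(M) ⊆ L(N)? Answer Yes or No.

Converting the expression M to a DFA (subset construction, then merging equivalent states) gives the minimal DFA with states {m0, m1, m2, m3, m4, m5, m6}, start state m0, accepting states {m6} and transitions m0: 0→m1, 1→m2; m1: 0→m3, 1→m2; m2: 0→m2, 1→m2; m3: 0→m2, 1→m4; m4: 0→m5, 1→m2; m5: 0→m6, 1→m2; m6: 0→m2, 1→m2.
Exploring the product automaton M × N from the start pair (m0, p0), following both machines on each input symbol, reaches 12 state pairs: (m0, p0), (m1, p1), (m2, p0), (m3, p1), (m2, p4), (m2, p1), (m4, p4), (m2, p2), (m5, p4), (m2, p3), (m2, p5), (m6, p4).
M accepts in {m6} and N accepts in {p0, p1, p4}. The reachable pairs whose M-component is accepting are (m6, p4); in each of them the N-component is accepting too, so the product for L(M) \ L(N) (M-component accepting, N-component rejecting) has no reachable accepting pair and the difference is empty.
Hence every string in L(M) is also in L(N).

Yes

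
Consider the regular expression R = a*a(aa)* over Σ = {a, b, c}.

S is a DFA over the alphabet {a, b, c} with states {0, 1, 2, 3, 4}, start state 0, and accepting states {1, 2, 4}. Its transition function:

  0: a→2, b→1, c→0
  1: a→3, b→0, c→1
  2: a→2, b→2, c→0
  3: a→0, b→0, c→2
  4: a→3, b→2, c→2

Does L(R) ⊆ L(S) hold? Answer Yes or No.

Converting the expression R to a DFA (subset construction, then merging equivalent states) gives the minimal DFA with states {r0, r1, r2}, start state r0, accepting states {r1} and transitions r0: a→r1, b→r2, c→r2; r1: a→r1, b→r2, c→r2; r2: a→r2, b→r2, c→r2.
Exploring the product automaton R × S from the start pair (r0, 0), following both machines on each input symbol, reaches 6 state pairs: (r0, 0), (r1, 2), (r2, 1), (r2, 0), (r2, 2), (r2, 3).
R accepts in {r1} and S accepts in {1, 2, 4}. The reachable pairs whose R-component is accepting are (r1, 2); in each of them the S-component is accepting too, so the product for L(R) \ L(S) (R-component accepting, S-component rejecting) has no reachable accepting pair and the difference is empty.
Hence every string in L(R) is also in L(S).

Yes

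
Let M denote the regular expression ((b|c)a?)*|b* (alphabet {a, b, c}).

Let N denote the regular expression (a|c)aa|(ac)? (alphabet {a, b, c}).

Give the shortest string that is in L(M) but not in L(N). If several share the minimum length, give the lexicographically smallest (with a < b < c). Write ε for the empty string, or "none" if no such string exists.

b

The string b is accepted by M but not by N.
No shorter string lies in the difference, and b is the lexicographically first length-1 string in L(M) \ L(N).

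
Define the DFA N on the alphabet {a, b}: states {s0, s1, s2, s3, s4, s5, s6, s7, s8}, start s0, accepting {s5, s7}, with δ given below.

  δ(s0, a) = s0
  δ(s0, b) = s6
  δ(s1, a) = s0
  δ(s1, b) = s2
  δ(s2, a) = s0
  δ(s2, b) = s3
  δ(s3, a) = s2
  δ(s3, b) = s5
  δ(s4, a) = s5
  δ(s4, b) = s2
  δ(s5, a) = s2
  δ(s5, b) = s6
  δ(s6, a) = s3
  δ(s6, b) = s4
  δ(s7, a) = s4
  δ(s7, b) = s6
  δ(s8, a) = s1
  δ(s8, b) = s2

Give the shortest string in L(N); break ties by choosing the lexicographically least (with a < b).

A breadth-first search from s0 reaches an accepting state first via the path s0 → s6 → s3 → s5 on input bab.
No string of length < 3 is accepted (BFS exhausts all shorter strings without reaching an accepting state), and bab is the lexicographically least accepting string of length 3.

bab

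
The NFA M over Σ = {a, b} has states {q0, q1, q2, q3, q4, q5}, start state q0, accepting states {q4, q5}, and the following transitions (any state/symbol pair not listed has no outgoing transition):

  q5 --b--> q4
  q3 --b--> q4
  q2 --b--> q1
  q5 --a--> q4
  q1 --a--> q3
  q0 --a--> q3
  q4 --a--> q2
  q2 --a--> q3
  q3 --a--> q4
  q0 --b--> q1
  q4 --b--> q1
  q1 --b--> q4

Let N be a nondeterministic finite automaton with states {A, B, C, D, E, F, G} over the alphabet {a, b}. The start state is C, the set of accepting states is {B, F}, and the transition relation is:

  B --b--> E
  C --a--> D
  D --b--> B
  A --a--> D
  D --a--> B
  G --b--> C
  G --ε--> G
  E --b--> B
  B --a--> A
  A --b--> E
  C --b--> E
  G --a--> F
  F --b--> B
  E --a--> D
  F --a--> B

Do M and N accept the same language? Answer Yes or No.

Exploring the product automaton M × N from the start pair (q0, C), following both machines on each input symbol, reaches 5 state pairs: (q0, C), (q3, D), (q1, E), (q4, B), (q2, A).
M accepts in {q4, q5} and N accepts in {B, F}. In every reachable pair the two components are either both accepting — (q4, B) — or both non-accepting, so no string is accepted by exactly one of the machines: L(M) \ L(N) and L(N) \ L(M) are both empty.
Hence every string is accepted by M iff it is accepted by N, and the two languages coincide.

Yes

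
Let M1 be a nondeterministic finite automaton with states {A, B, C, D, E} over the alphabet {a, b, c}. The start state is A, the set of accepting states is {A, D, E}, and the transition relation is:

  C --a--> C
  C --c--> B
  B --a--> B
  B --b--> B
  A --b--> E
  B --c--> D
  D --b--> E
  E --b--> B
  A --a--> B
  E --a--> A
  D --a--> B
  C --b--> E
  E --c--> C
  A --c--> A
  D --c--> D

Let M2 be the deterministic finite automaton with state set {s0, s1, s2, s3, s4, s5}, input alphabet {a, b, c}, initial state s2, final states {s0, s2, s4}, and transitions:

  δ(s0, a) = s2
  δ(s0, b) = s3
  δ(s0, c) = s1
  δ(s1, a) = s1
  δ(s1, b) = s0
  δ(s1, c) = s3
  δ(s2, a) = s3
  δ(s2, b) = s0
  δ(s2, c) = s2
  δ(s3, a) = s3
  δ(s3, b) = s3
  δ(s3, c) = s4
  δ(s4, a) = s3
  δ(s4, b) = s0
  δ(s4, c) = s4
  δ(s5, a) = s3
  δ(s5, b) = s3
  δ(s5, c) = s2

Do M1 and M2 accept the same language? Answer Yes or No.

Yes

Exploring the product automaton M1 × M2 from the start pair (A, s2), following both machines on each input symbol, reaches 5 state pairs: (A, s2), (B, s3), (E, s0), (D, s4), (C, s1).
M1 accepts in {A, D, E} and M2 accepts in {s0, s2, s4}. In every reachable pair the two components are either both accepting — (A, s2), (E, s0), (D, s4) — or both non-accepting, so no string is accepted by exactly one of the machines: L(M1) \ L(M2) and L(M2) \ L(M1) are both empty.
Hence every string is accepted by M1 iff it is accepted by M2, and the two languages coincide.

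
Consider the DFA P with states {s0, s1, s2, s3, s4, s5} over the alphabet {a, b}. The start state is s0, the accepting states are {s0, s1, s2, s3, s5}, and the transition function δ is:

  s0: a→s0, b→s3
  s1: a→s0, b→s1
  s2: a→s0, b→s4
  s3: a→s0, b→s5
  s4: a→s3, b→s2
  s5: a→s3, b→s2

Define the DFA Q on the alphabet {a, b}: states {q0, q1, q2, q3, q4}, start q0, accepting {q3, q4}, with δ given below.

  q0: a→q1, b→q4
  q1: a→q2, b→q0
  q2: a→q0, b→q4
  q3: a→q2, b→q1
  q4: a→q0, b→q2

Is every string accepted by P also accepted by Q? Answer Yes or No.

The empty string ε is in L(P) but not in L(Q).
So L(P) ⊄ L(Q).

No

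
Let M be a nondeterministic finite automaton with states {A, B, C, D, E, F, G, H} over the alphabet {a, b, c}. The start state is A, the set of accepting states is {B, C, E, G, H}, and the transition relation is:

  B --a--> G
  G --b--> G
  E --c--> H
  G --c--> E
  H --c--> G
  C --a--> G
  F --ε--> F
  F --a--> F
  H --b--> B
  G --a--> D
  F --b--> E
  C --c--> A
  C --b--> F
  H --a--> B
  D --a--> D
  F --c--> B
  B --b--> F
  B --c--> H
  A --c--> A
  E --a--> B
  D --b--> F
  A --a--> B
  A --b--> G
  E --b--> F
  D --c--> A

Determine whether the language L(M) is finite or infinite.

infinite

State A is reachable from the start and can reach an accepting state, and it lies on the cycle A → A.
Traversing that cycle any number of times yields accepted strings of unbounded length, so the language is infinite.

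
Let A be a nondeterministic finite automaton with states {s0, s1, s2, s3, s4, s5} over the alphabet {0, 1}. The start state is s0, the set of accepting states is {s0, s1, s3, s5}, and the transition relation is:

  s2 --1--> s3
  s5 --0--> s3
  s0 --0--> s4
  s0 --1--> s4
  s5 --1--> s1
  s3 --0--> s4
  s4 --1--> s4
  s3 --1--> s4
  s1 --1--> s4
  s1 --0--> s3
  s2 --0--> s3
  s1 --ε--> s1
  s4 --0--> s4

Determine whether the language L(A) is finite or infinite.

finite

The useful states (reachable from s0 and able to reach an accepting state) are {s0}.
Restricted to these states the transition graph has no cycle, so every accepting path has bounded length and L is finite.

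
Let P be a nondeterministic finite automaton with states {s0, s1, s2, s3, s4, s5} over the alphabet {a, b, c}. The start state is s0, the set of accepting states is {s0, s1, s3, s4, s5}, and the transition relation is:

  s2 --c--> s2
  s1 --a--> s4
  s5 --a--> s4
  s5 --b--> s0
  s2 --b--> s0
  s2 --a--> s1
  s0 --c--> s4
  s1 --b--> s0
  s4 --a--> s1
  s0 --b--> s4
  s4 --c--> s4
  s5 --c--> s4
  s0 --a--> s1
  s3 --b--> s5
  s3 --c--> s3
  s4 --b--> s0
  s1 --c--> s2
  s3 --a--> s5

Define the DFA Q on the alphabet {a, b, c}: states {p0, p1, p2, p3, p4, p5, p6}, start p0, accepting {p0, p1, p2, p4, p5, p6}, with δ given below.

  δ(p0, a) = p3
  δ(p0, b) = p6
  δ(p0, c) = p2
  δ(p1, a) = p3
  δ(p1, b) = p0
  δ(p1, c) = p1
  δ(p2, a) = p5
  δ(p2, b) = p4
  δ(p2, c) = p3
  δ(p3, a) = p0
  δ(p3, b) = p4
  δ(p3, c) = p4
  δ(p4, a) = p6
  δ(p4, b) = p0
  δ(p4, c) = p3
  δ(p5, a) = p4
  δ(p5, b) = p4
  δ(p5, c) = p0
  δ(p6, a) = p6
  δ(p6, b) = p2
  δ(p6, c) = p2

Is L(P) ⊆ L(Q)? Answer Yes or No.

The string a is in L(P) but not in L(Q).
So L(P) ⊄ L(Q).

No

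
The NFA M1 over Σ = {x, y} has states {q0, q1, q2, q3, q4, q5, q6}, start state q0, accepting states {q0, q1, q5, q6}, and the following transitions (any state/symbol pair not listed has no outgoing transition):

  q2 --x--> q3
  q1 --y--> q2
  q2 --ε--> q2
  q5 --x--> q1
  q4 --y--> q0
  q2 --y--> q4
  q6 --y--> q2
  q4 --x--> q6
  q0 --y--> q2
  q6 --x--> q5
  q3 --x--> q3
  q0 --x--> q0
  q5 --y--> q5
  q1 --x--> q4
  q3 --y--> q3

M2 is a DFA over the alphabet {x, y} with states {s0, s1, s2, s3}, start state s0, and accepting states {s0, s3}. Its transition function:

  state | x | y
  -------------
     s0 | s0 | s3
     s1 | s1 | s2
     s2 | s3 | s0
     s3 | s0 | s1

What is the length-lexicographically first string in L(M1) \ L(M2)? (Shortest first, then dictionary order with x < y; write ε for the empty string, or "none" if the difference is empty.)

The string yyx is accepted by M1 but not by M2.
No shorter string lies in the difference, and yyx is the lexicographically first length-3 string in L(M1) \ L(M2).

yyx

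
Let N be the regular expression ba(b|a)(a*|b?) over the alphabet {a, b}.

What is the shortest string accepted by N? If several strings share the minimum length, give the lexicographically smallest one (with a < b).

By inspection of the expression, no string of length less than 3 matches, and baa is the lexicographically first match of length 3.

baa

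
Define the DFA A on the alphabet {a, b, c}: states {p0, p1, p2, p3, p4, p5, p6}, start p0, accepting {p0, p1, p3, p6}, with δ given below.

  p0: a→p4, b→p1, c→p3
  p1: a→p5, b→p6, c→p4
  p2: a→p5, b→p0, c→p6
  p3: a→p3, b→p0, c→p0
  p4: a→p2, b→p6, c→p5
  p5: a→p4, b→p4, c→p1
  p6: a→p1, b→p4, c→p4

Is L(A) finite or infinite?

infinite

State p0 is reachable from the start and can reach an accepting state, and it lies on the cycle p0 → p1 → p4 → p2 → p0.
Traversing that cycle any number of times yields accepted strings of unbounded length, so the language is infinite.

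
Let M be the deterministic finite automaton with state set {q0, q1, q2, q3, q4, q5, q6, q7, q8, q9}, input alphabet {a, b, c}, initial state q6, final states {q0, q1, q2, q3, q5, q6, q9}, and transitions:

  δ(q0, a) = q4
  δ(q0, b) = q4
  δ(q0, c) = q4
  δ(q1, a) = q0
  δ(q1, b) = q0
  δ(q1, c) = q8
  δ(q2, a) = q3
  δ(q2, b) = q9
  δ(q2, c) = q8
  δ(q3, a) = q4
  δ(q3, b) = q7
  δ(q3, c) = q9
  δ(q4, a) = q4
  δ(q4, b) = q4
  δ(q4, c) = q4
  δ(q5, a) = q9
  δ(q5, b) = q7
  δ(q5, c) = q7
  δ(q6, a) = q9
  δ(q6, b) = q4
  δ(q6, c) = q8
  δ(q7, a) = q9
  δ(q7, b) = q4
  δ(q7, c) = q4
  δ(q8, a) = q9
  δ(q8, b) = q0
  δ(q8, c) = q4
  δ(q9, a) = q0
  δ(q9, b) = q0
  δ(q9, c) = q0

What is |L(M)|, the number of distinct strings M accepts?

10

The useful subgraph on states {q0, q6, q8, q9} is acyclic, so L(M) is finite; the longest accepting path visits 4 useful states, giving maximum string length 3.
Counting accepting paths from q6 by length: 1 of length 0, 1 of length 1, 5 of length 2, 3 of length 3. Total 10.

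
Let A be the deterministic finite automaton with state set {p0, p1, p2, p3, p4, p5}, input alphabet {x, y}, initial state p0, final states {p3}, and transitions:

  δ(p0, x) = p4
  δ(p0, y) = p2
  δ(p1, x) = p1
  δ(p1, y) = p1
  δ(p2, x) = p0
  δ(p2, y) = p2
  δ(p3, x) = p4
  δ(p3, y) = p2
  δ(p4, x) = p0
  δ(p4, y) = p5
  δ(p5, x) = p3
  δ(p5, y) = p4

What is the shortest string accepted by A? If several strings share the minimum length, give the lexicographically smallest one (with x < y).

A breadth-first search from p0 reaches an accepting state first via the path p0 → p4 → p5 → p3 on input xyx.
No string of length < 3 is accepted (BFS exhausts all shorter strings without reaching an accepting state), and xyx is the lexicographically least accepting string of length 3.

xyx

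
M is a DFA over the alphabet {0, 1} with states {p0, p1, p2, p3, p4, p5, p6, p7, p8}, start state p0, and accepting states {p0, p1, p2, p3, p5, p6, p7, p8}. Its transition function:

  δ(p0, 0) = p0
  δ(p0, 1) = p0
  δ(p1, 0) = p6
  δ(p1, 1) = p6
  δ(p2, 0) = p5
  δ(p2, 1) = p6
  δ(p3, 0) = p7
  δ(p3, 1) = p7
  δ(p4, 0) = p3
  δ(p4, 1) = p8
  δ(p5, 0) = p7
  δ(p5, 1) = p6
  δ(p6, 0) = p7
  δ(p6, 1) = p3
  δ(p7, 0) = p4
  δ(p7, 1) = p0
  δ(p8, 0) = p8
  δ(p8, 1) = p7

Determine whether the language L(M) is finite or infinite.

State p0 is reachable from the start and can reach an accepting state, and it lies on the cycle p0 → p0.
Traversing that cycle any number of times yields accepted strings of unbounded length, so the language is infinite.

infinite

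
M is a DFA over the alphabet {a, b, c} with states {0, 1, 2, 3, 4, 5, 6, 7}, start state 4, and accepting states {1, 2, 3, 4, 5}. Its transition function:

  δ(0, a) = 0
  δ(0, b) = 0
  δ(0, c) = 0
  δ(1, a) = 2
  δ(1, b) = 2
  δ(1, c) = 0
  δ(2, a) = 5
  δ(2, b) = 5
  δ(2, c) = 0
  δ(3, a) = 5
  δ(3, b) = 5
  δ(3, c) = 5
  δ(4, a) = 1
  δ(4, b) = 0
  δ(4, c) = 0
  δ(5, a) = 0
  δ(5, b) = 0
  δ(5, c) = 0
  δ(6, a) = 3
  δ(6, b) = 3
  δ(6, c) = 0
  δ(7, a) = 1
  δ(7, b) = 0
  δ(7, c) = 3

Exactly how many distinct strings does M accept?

The useful subgraph on states {1, 2, 4, 5} is acyclic, so L(M) is finite; the longest accepting path visits 4 useful states, giving maximum string length 3.
Counting accepting paths from 4 by length: 1 of length 0, 1 of length 1, 2 of length 2, 4 of length 3. Total 8.

8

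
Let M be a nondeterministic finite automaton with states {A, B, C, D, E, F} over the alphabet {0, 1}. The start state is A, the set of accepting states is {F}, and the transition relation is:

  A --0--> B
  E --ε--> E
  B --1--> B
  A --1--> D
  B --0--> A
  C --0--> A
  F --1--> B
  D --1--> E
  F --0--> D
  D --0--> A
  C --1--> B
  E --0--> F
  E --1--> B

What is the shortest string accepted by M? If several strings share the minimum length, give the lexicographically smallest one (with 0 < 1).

A breadth-first search from A reaches an accepting state first via the path A → D → E → F on input 110.
No string of length < 3 is accepted (BFS exhausts all shorter strings without reaching an accepting state), and 110 is the lexicographically least accepting string of length 3.

110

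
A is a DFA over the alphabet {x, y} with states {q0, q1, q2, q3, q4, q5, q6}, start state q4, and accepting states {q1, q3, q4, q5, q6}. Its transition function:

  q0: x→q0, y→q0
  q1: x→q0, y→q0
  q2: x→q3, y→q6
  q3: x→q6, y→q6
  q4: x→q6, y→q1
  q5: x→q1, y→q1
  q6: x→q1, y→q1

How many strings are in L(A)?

5

The useful subgraph on states {q1, q4, q6} is acyclic, so L(A) is finite; the longest accepting path visits 3 useful states, giving maximum string length 2.
Counting accepting paths from q4 by length: 1 of length 0, 2 of length 1, 2 of length 2. Total 5.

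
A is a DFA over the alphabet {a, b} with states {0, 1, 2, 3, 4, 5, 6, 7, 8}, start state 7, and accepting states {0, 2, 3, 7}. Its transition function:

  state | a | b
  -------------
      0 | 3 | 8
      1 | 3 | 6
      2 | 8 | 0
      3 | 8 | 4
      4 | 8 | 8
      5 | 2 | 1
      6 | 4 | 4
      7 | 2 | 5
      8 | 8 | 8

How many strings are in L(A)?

The useful subgraph on states {0, 1, 2, 3, 5, 7} is acyclic, so L(A) is finite; the longest accepting path visits 5 useful states, giving maximum string length 4.
Counting accepting paths from 7 by length: 1 of length 0, 1 of length 1, 2 of length 2, 3 of length 3, 1 of length 4. Total 8.

8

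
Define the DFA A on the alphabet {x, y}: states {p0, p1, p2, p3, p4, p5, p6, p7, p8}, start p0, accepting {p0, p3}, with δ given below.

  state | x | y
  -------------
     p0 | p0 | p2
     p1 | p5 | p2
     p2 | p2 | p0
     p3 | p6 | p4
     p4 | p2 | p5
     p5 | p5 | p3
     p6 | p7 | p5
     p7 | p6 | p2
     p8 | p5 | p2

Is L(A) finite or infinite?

State p0 is reachable from the start and can reach an accepting state, and it lies on the cycle p0 → p0.
Traversing that cycle any number of times yields accepted strings of unbounded length, so the language is infinite.

infinite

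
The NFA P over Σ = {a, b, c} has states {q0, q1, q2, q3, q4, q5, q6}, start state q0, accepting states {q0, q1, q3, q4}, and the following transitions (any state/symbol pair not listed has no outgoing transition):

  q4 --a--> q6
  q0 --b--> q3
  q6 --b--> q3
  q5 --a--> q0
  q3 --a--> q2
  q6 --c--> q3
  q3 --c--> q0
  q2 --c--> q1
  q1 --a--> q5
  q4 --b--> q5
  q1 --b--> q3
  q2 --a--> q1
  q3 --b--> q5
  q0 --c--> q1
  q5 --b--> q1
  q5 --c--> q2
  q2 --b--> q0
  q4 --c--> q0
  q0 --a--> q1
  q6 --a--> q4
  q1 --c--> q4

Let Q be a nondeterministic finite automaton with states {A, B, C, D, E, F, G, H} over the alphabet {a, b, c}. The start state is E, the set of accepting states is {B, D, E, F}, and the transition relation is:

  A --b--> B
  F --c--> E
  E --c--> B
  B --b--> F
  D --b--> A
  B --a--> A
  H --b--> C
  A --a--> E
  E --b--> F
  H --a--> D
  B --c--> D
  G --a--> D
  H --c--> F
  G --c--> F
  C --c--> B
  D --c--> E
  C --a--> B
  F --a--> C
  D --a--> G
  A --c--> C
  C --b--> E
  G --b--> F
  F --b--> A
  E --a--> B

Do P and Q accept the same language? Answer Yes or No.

Exploring the product automaton P × Q from the start pair (q0, E), following both machines on each input symbol, reaches 7 state pairs: (q0, E), (q1, B), (q3, F), (q5, A), (q4, D), (q2, C), (q6, G).
P accepts in {q0, q1, q3, q4} and Q accepts in {B, D, E, F}. In every reachable pair the two components are either both accepting — (q0, E), (q1, B), (q3, F), (q4, D) — or both non-accepting, so no string is accepted by exactly one of the machines: L(P) \ L(Q) and L(Q) \ L(P) are both empty.
Hence every string is accepted by P iff it is accepted by Q, and the two languages coincide.

Yes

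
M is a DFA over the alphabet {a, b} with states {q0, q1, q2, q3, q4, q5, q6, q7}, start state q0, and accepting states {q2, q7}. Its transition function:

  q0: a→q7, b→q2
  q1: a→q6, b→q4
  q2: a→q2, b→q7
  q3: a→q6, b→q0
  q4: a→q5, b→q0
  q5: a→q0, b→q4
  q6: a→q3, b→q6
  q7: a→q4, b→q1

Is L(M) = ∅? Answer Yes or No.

The string a is accepted: the run q0 → q7 ends in the accepting state q7.
Since at least one string is accepted, L(M) is not empty.

No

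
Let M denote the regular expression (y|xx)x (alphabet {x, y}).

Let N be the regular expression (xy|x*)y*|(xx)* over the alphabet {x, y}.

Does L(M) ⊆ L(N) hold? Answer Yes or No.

The string yx is in L(M) but not in L(N).
So L(M) ⊄ L(N).

No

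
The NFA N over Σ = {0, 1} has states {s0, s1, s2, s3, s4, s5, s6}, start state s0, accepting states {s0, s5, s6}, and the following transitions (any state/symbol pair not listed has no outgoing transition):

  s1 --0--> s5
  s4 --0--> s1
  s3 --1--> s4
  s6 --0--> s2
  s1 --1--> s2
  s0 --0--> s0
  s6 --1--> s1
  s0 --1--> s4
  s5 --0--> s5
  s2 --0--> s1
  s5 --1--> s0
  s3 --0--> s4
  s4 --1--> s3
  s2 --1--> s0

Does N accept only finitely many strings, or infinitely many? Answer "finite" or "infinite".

infinite

State s0 is reachable from the start and can reach an accepting state, and it lies on the cycle s0 → s0.
Traversing that cycle any number of times yields accepted strings of unbounded length, so the language is infinite.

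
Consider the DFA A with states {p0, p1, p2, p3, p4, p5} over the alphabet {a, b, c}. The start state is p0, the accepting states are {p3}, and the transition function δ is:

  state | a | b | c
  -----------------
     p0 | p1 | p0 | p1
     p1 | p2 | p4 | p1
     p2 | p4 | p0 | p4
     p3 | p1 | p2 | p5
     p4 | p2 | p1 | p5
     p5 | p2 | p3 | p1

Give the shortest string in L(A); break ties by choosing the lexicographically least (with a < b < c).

A breadth-first search from p0 reaches an accepting state first via the path p0 → p1 → p4 → p5 → p3 on input abcb.
No string of length < 4 is accepted (BFS exhausts all shorter strings without reaching an accepting state), and abcb is the lexicographically least accepting string of length 4.

abcb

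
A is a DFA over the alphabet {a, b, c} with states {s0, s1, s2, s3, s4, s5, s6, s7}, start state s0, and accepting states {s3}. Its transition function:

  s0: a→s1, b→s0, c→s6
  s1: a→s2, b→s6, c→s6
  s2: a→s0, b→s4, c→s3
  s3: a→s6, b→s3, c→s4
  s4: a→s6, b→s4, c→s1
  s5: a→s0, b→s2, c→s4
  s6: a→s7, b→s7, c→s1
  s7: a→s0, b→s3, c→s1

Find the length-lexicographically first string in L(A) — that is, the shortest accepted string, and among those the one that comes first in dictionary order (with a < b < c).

aac

A breadth-first search from s0 reaches an accepting state first via the path s0 → s1 → s2 → s3 on input aac.
No string of length < 3 is accepted (BFS exhausts all shorter strings without reaching an accepting state), and aac is the lexicographically least accepting string of length 3.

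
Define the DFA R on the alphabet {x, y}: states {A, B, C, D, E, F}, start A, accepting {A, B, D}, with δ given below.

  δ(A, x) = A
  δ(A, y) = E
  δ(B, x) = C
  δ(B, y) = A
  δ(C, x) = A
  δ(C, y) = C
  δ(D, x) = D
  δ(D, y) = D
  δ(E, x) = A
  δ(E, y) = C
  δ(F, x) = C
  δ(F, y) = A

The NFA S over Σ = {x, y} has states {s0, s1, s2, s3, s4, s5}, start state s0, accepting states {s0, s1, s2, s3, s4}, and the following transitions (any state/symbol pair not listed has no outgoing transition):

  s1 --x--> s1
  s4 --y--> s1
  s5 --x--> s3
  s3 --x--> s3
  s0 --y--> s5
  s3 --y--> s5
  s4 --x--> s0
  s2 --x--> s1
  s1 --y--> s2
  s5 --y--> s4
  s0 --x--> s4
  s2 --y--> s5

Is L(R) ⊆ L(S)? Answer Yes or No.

Yes

Exploring the product automaton R × S from the start pair (A, s0), following both machines on each input symbol, reaches 11 state pairs: (A, s0), (A, s4), (E, s5), (E, s1), (A, s3), (C, s4), (A, s1), (C, s2), (C, s1), (E, s2), (C, s5).
R accepts in {A, B, D} and S accepts in {s0, s1, s2, s3, s4}. The reachable pairs whose R-component is accepting are (A, s0), (A, s4), (A, s3), (A, s1); in each of them the S-component is accepting too, so the product for L(R) \ L(S) (R-component accepting, S-component rejecting) has no reachable accepting pair and the difference is empty.
Hence every string in L(R) is also in L(S).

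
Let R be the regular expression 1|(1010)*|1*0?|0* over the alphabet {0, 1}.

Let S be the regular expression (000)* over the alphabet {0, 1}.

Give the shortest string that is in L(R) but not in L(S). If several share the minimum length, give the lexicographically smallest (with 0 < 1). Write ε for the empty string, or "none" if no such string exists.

0

The string 0 is accepted by R but not by S.
No shorter string lies in the difference, and 0 is the lexicographically first length-1 string in L(R) \ L(S).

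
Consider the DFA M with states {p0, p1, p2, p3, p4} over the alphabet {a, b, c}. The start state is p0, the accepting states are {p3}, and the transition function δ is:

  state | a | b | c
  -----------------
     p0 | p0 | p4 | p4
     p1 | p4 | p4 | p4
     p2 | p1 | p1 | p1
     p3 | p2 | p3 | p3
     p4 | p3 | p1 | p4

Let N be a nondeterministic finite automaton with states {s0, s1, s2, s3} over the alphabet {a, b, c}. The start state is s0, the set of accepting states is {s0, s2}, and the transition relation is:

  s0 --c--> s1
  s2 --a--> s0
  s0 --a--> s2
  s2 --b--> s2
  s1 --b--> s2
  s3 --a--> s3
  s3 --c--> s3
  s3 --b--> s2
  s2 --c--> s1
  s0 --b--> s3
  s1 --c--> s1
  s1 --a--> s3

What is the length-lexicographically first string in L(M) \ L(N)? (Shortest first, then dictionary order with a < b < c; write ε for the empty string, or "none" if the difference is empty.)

The string ba is accepted by M but not by N.
No shorter string lies in the difference, and ba is the lexicographically first length-2 string in L(M) \ L(N).

ba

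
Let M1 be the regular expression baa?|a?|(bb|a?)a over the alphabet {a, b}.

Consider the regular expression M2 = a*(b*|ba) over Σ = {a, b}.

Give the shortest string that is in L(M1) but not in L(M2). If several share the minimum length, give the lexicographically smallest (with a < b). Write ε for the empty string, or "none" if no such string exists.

baa

The string baa is accepted by M1 but not by M2.
No shorter string lies in the difference, and baa is the lexicographically first length-3 string in L(M1) \ L(M2).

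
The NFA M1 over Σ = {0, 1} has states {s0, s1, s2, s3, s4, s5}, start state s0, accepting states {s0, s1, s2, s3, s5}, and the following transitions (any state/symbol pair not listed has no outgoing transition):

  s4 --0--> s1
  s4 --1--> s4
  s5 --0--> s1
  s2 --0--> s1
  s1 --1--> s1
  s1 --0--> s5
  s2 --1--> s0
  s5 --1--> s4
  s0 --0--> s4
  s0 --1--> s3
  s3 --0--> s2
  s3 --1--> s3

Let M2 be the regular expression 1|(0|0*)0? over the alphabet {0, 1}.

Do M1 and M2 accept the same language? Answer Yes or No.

The string 10 is accepted by M1 but rejected by M2.
So L(M1) ≠ L(M2).

No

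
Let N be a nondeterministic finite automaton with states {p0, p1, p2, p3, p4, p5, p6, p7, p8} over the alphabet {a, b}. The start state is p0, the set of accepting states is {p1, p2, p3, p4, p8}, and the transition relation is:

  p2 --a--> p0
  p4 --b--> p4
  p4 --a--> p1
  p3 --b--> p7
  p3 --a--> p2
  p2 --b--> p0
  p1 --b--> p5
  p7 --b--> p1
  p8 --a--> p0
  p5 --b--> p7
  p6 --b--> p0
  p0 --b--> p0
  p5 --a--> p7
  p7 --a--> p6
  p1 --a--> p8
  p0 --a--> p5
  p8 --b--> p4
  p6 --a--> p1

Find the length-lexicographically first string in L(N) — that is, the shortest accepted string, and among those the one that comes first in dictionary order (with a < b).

aab

A breadth-first search from p0 reaches an accepting state first via the path p0 → p5 → p7 → p1 on input aab.
No string of length < 3 is accepted (BFS exhausts all shorter strings without reaching an accepting state), and aab is the lexicographically least accepting string of length 3.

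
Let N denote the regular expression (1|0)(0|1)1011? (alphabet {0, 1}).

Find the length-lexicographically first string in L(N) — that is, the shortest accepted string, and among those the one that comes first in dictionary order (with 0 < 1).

00101

By inspection of the expression, no string of length less than 5 matches, and 00101 is the lexicographically first match of length 5.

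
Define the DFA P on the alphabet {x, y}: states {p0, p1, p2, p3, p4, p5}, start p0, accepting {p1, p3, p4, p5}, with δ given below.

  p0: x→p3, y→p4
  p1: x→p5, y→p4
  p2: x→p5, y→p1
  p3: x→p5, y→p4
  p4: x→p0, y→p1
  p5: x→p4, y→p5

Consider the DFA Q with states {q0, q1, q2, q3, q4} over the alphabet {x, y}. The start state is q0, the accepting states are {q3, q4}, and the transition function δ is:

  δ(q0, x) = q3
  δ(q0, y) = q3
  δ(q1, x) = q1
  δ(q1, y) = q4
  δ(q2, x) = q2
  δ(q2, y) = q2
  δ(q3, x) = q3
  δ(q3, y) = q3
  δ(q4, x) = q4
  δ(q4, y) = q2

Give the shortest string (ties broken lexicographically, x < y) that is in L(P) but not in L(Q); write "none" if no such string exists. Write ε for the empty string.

Exploring the product automaton P × Q from the start pair (p0, q0), following both machines on each input symbol, reaches 6 state pairs: (p0, q0), (p3, q3), (p4, q3), (p5, q3), (p0, q3), (p1, q3).
P accepts in {p1, p3, p4, p5} and Q accepts in {q3, q4}. The reachable pairs whose P-component is accepting are (p3, q3), (p4, q3), (p5, q3), (p1, q3); in each of them the Q-component is accepting too, so the product for L(P) \ L(Q) (P-component accepting, Q-component rejecting) has no reachable accepting pair and the difference is empty.
So every string accepted by P is also accepted by Q: L(P) \ L(Q) = ∅ and there is no such string.

none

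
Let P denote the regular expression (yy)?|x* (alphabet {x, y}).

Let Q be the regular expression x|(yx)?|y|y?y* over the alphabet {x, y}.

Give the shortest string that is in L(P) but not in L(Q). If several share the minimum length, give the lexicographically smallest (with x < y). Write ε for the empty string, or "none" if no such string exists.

xx

The string xx is accepted by P but not by Q.
No shorter string lies in the difference, and xx is the lexicographically first length-2 string in L(P) \ L(Q).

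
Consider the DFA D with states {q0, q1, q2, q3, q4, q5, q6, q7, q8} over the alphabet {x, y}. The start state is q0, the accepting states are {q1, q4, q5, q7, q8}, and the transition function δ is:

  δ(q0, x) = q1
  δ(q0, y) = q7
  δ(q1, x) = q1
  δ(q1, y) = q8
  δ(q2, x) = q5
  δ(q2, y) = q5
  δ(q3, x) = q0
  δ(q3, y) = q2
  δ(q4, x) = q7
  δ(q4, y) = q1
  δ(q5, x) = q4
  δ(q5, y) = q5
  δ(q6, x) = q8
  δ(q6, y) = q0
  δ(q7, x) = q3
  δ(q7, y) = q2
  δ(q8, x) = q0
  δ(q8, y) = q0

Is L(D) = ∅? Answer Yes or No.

No

The string x is accepted: the run q0 → q1 ends in the accepting state q1.
Since at least one string is accepted, L(D) is not empty.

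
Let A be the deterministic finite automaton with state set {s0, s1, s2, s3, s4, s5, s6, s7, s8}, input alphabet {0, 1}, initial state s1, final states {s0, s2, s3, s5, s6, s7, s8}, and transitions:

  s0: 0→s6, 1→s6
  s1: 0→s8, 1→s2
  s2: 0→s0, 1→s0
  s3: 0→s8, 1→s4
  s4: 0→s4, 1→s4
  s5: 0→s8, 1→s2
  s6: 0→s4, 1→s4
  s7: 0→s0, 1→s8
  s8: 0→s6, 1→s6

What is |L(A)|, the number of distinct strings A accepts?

10

The useful subgraph on states {s0, s1, s2, s6, s8} is acyclic, so L(A) is finite; the longest accepting path visits 4 useful states, giving maximum string length 3.
Counting accepting paths from s1 by length: 2 of length 1, 4 of length 2, 4 of length 3. Total 10.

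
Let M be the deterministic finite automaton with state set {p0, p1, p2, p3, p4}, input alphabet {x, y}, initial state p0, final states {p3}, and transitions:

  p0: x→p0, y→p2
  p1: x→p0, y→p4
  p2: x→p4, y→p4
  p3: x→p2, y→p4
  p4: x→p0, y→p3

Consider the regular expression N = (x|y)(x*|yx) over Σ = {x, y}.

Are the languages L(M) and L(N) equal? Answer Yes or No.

The string yxy is accepted by M but rejected by N.
So L(M) ≠ L(N).

No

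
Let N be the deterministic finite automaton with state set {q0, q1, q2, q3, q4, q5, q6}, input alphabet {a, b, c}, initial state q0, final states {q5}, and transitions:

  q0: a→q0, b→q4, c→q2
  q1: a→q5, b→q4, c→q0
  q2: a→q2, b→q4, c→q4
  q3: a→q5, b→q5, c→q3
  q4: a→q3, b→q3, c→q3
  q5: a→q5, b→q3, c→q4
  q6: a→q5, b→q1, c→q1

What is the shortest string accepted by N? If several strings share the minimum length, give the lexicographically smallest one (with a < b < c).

baa

A breadth-first search from q0 reaches an accepting state first via the path q0 → q4 → q3 → q5 on input baa.
No string of length < 3 is accepted (BFS exhausts all shorter strings without reaching an accepting state), and baa is the lexicographically least accepting string of length 3.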